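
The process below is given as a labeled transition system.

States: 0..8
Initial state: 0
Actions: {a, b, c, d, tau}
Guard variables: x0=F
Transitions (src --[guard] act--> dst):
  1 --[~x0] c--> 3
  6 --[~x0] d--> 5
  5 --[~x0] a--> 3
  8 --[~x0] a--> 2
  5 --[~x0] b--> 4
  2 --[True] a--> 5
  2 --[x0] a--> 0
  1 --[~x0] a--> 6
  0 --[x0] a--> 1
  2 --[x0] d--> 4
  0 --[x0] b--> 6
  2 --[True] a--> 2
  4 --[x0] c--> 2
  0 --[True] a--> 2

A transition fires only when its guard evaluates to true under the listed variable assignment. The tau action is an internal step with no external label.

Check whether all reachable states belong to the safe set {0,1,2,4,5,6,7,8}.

Allowed set {0,1,2,4,5,6,7,8}
R = {0,2,3,4,5}
  0: safe
  2: safe
  3: ✗ unsafe
  4: safe
  5: safe
reach 3 via a·a·a — violates

Answer: INVARIANT VIOLATED at state 3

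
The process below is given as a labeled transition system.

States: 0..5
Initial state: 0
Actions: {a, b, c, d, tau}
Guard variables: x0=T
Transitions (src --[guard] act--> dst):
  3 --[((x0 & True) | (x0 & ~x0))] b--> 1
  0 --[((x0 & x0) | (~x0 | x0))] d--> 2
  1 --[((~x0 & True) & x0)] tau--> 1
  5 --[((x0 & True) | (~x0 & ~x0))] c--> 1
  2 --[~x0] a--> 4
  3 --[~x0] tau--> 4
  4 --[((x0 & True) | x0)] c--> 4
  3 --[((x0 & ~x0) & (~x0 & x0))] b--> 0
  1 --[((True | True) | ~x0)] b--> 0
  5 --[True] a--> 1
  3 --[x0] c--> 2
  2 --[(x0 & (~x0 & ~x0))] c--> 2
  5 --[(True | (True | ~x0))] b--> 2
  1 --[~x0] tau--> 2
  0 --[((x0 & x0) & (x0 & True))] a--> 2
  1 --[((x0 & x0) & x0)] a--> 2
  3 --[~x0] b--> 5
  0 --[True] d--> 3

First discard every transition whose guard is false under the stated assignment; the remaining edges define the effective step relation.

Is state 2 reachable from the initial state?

11 transition(s) survive guard evaluation.
Layer 0: {0}
Layer 1: {2,3}  total {0,2,3}
Layer 2: {1}  total {0,1,2,3}
Reachable = {0,1,2,3}
witness 2: d

Answer: REACHABLE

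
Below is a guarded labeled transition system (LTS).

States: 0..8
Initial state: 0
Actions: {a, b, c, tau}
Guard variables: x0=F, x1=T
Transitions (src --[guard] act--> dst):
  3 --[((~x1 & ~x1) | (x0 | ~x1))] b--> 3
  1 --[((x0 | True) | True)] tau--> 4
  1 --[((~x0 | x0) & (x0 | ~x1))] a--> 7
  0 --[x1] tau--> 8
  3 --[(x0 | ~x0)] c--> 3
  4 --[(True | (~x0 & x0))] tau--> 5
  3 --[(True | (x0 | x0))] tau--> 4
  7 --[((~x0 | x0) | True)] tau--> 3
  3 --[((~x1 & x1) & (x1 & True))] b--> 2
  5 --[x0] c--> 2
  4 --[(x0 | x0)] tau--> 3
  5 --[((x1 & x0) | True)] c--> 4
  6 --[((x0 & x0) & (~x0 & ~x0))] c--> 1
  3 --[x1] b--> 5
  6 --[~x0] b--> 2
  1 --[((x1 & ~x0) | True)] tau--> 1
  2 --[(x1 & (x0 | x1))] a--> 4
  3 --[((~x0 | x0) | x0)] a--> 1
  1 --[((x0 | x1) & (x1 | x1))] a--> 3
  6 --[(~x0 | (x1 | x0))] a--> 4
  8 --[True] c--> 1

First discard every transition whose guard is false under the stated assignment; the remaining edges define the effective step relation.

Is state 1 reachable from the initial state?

After dropping false guards: 15 live edges.
L0 = {0}
L1 = {8}  now seen {0,8}
L2 = {1}  now seen {0,1,8}
L3 = {3,4}  now seen {0,1,3,4,8}
L4 = {5}  now seen {0,1,3,4,5,8}
R = {0,1,3,4,5,8}
Path to 1: tau·c

Answer: REACHABLE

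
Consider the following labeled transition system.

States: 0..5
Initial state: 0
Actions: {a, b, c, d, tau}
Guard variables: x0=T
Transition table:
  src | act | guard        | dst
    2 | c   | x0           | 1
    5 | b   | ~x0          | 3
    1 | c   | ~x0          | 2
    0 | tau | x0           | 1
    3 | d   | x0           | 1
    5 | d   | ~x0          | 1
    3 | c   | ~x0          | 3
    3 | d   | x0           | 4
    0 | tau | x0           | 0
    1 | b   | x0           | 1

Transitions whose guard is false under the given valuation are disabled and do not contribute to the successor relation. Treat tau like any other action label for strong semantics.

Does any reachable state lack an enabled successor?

Answer: DEADLOCK-FREE

Working:
Reach set: {0,1}
  0: tau→0  tau→1  [2 out]
  1: b→1  [1 out]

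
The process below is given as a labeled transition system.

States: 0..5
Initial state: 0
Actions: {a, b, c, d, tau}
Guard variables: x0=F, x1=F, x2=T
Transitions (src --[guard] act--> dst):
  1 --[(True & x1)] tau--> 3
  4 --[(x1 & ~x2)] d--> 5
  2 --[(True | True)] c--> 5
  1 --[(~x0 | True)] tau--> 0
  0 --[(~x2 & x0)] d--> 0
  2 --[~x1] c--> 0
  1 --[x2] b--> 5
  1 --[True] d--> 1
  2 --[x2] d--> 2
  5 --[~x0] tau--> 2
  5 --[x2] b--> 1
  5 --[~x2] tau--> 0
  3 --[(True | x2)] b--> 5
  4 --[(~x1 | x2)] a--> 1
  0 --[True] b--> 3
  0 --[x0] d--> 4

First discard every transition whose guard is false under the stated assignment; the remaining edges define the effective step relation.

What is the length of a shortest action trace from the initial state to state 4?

BFS to 4:
  depth 0: {0}
  depth 1: {3}
  depth 2: {5}
  depth 3: {1,2}
4 never appears.

Answer: UNREACHABLE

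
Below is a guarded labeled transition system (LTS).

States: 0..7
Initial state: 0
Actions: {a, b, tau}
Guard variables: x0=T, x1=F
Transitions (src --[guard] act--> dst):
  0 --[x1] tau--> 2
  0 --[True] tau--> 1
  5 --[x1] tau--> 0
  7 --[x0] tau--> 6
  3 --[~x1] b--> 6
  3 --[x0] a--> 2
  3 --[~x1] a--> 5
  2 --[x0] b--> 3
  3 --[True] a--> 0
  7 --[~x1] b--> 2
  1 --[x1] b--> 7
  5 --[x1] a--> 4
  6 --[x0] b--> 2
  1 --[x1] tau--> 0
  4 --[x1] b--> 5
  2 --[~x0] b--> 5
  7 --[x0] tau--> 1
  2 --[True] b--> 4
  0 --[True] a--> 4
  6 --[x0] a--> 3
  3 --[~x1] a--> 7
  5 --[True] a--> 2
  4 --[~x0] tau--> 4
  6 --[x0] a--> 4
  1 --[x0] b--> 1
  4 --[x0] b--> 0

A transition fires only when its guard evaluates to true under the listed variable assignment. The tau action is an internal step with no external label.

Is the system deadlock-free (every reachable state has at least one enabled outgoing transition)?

Reachable = {0,1,4}
  0: a→4  tau→1  [2 out]
  1: b→1  [1 out]
  4: b→0  [1 out]

Answer: DEADLOCK-FREE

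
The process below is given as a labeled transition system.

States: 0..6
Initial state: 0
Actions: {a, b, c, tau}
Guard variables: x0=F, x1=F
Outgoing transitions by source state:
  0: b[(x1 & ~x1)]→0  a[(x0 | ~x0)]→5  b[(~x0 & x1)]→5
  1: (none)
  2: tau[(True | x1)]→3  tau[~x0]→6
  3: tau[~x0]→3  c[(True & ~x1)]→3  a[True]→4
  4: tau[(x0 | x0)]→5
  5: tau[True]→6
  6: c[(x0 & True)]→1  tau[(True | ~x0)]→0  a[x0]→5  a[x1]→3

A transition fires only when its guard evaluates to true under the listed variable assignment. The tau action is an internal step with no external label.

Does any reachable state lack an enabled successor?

Reach set: {0,5,6}
  0: a→5  [deg 1]
  5: tau→6  [deg 1]
  6: tau→0  [deg 1]

Answer: DEADLOCK-FREE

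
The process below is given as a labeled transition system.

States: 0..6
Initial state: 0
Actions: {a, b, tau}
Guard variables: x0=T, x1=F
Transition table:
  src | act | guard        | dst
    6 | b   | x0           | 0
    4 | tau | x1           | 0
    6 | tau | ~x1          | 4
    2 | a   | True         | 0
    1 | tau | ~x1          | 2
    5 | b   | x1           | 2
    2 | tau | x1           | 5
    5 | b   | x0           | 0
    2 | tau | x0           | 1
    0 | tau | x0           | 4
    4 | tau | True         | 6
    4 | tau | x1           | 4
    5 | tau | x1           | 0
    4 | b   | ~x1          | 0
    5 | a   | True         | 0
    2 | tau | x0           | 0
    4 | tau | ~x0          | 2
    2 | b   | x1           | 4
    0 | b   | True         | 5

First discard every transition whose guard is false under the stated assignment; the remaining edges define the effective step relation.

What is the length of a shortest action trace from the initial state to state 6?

Breadth-first toward 6:
  Layer 0: {0}
  Layer 1: {4,5}
  Layer 2: {6}
6 enters at depth 2; path tau·tau

Answer: 2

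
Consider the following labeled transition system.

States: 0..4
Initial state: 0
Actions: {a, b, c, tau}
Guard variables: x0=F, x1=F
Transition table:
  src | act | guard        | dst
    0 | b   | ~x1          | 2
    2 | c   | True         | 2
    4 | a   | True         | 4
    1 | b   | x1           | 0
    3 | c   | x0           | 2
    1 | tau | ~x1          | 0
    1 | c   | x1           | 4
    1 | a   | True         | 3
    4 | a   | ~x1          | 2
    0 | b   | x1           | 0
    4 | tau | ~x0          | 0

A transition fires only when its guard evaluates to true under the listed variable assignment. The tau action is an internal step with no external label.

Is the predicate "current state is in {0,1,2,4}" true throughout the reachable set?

Answer: INVARIANT HOLDS

Analysis:
Inv-set: {0,1,2,4}
R = {0,2}
  0: safe
  2: safe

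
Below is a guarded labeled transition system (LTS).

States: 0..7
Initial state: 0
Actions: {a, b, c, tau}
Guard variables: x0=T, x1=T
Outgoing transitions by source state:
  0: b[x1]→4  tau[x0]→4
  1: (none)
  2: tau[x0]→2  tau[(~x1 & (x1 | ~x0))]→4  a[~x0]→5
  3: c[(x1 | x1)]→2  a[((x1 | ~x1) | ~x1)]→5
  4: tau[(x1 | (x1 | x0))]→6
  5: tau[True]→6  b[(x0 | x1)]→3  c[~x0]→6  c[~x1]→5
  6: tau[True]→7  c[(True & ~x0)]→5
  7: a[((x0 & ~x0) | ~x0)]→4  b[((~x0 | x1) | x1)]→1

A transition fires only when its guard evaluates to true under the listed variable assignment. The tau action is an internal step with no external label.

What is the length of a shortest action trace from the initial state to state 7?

Breadth-first toward 7:
  L0 = {0}
  L1 = {4}
  L2 = {6}
  L3 = {7}
first hit 7 at d=3 via b·tau·tau

Answer: 3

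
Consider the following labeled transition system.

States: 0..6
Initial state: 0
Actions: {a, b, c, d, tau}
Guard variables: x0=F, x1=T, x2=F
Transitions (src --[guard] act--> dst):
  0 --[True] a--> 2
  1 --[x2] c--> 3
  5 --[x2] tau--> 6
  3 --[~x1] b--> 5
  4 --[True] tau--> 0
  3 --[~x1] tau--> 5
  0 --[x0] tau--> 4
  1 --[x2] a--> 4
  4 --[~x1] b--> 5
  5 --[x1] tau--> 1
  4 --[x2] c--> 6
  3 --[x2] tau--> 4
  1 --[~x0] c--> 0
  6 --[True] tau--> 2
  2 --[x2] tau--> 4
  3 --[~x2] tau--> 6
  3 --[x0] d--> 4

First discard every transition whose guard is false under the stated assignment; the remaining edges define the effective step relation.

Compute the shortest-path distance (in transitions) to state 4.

Layered search for 4:
  L0 = {0}
  L1 = {2}
4 never appears.

Answer: UNREACHABLE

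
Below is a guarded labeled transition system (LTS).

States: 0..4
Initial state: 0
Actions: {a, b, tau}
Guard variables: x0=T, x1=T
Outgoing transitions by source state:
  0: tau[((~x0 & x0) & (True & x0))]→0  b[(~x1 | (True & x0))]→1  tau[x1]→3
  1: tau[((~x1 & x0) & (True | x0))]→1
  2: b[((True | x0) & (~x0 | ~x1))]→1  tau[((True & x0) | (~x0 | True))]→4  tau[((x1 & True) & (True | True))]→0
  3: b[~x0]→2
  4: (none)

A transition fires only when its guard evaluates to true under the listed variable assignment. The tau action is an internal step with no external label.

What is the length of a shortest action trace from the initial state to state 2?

Breadth-first toward 2:
  L0 = {0}
  L1 = {1,3}
2 never appears.

Answer: UNREACHABLE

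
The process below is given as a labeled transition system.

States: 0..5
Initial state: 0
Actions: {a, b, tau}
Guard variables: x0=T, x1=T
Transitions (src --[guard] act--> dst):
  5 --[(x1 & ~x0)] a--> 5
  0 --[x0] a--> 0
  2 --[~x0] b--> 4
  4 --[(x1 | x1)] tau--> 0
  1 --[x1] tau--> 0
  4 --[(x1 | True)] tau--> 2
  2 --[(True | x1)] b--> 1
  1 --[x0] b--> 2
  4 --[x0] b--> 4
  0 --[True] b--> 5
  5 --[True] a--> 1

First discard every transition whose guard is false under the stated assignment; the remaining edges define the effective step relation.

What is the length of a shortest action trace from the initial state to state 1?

Answer: 2

Working:
BFS to 1:
  depth 0: {0}
  depth 1: {5}
  depth 2: {1}
depth(1)=2, e.g. b·a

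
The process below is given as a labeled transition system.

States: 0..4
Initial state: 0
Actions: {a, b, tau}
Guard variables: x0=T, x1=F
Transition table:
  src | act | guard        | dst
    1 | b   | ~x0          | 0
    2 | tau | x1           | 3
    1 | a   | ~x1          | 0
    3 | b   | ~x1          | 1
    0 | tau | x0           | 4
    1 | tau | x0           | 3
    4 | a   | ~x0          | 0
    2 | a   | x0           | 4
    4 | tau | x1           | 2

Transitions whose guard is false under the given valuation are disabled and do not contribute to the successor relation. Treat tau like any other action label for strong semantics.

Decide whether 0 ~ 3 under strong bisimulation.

Compute ~ classes (split until stable):
  π0 = {{0,1,2,3,4}}
  π1 = {{0},{1},{2},{3},{4}}
5 equivalence class(es) (converged in 2)
0∈{0}, 3∈{3}

Answer: NOT BISIMILAR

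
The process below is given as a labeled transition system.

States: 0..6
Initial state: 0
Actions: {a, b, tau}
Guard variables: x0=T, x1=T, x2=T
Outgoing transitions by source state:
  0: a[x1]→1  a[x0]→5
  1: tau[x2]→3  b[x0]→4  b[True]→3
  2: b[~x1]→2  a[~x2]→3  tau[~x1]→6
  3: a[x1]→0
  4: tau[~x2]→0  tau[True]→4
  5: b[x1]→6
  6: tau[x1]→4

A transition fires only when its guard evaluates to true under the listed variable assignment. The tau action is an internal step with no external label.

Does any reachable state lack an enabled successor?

Answer: DEADLOCK-FREE

Analysis:
R = {0,1,3,4,5,6}
  0: a→1  a→5  [2 exit(s)]
  1: b→3  b→4  tau→3  [3 exit(s)]
  3: a→0  [1 exit(s)]
  4: tau→4  [1 exit(s)]
  5: b→6  [1 exit(s)]
  6: tau→4  [1 exit(s)]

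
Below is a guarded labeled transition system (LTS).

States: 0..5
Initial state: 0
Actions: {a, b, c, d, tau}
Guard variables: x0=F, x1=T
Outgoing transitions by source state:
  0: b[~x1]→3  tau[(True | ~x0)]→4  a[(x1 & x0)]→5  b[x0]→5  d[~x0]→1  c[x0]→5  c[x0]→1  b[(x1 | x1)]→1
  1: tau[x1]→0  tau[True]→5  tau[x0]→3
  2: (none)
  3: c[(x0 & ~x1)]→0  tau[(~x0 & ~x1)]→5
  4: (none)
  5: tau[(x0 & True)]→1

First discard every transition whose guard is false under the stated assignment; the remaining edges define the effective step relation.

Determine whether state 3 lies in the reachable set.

After dropping false guards: 5 live edges.
Layer 0: {0}
Layer 1: {1,4}  now seen {0,1,4}
Layer 2: {5}  now seen {0,1,4,5}
R = {0,1,4,5}

Answer: UNREACHABLE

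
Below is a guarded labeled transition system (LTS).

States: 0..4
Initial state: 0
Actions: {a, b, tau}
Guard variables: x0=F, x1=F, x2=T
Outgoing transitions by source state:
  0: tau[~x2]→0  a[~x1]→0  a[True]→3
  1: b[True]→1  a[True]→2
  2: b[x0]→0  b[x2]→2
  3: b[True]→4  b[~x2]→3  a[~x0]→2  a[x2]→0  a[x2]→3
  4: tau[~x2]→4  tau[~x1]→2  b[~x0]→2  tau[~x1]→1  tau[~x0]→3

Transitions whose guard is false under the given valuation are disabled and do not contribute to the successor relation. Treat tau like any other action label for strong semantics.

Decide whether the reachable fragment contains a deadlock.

Reach set: {0,1,2,3,4}
  0: a→0  a→3  [deg 2]
  1: a→2  b→1  [deg 2]
  2: b→2  [deg 1]
  3: a→0  a→2  a→3  b→4  [deg 4]
  4: b→2  tau→1  tau→2  tau→3  [deg 4]

Answer: DEADLOCK-FREE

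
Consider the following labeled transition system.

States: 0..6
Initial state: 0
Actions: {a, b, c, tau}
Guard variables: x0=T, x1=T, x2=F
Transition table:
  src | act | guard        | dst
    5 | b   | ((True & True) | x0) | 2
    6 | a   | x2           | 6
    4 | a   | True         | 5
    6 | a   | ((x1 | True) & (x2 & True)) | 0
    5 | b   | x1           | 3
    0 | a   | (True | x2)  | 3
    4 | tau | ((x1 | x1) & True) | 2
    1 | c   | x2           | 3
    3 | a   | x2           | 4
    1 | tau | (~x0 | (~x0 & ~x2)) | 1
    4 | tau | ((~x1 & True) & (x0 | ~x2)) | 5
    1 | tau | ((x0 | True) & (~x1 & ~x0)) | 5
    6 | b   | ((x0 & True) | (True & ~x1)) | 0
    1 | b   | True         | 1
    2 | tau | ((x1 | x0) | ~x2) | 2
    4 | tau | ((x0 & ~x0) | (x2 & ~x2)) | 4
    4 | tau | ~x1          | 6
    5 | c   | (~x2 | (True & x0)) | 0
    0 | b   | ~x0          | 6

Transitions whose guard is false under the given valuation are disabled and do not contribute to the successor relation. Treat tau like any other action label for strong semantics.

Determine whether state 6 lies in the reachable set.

Guard filter leaves 9 enabled edge(s).
Layer 0: {0}
Layer 1: {3}  now seen {0,3}
Reach set: {0,3}

Answer: UNREACHABLE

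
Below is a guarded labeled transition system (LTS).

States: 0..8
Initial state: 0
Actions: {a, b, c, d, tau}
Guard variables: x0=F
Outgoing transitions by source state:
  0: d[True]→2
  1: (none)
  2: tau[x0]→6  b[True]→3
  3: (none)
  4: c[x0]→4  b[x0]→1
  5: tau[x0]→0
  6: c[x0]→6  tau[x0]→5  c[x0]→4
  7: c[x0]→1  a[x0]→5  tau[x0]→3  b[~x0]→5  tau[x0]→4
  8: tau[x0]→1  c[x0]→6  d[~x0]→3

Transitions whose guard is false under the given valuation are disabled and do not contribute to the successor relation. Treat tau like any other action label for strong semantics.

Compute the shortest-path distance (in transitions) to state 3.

Answer: 2

Working:
Breadth-first toward 3:
  Layer 0: {0}
  Layer 1: {2}
  Layer 2: {3}
first hit 3 at d=2 via d·b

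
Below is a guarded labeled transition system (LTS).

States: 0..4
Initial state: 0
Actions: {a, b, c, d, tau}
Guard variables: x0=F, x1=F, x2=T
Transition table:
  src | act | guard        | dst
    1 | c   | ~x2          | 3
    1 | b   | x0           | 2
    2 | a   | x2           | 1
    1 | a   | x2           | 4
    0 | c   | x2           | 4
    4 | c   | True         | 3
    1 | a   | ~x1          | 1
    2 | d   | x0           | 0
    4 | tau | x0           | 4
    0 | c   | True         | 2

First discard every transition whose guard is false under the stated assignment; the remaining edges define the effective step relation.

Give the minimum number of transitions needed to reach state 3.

Answer: 2

Trace:
BFS to 3:
  depth 0: {0}
  depth 1: {2,4}
  depth 2: {1,3}
3 enters at depth 2; path c·c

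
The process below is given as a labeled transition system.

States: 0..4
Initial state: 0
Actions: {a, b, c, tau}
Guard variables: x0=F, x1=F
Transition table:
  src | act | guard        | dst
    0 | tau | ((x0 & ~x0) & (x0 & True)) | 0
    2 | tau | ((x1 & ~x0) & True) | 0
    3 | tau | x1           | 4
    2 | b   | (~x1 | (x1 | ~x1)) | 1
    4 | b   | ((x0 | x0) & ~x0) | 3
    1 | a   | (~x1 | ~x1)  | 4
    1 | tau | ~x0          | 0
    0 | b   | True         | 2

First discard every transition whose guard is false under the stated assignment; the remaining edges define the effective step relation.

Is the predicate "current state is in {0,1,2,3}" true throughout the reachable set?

Answer: INVARIANT VIOLATED at state 4

Trace:
Allowed set {0,1,2,3}
R = {0,1,2,4}
  0: safe
  1: safe
  2: safe
  4: VIOLATES
reach 4 via b·b·a — violates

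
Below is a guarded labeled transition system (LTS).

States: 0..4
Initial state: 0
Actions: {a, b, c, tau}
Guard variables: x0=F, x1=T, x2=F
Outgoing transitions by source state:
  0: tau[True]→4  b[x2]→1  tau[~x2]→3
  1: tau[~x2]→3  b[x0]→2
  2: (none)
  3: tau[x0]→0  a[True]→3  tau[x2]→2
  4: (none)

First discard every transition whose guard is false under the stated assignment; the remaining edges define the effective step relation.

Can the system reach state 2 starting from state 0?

Answer: UNREACHABLE

Working:
4 transition(s) survive guard evaluation.
L0 = {0}
L1 = {3,4}  total {0,3,4}
R = {0,3,4}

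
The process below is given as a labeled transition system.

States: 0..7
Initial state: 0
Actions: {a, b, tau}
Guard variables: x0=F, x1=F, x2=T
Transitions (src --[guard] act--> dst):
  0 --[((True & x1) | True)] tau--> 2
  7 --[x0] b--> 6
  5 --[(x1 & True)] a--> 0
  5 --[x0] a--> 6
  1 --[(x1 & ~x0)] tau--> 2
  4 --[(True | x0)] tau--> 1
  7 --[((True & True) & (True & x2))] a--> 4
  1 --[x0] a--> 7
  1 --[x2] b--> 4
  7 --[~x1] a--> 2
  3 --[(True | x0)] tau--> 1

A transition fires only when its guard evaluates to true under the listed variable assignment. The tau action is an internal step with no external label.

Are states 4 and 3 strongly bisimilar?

Answer: BISIMILAR

Working:
Compute ~ classes (split until stable):
  round 0: {{0,1,2,3,4,5,6,7}}
  round 1: {{0,3,4},{1},{2,5,6},{7}}
  round 2: {{0},{1},{2,5,6},{3,4},{7}}
stable after 3 split(s): 5 block(s)
4∈{3,4}, 3∈{3,4}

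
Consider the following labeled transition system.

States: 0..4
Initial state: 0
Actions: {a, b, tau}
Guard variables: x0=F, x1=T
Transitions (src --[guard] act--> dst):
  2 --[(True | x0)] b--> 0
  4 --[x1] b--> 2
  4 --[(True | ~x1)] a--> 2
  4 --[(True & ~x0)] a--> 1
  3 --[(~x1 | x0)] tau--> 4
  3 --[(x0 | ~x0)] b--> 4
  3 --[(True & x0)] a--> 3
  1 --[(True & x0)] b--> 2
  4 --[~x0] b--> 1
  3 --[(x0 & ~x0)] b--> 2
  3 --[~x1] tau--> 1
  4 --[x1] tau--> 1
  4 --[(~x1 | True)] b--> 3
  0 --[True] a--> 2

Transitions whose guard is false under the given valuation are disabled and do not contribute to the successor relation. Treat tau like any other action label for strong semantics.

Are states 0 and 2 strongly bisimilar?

Answer: NOT BISIMILAR

Analysis:
Refine partition for ~:
  P[0] = {{0,1,2,3,4}}
  P[1] = {{0},{1},{2,3},{4}}
  P[2] = {{0},{1},{2},{3},{4}}
Fixed point at round 3; 5 class(es).
0∈{0}, 2∈{2}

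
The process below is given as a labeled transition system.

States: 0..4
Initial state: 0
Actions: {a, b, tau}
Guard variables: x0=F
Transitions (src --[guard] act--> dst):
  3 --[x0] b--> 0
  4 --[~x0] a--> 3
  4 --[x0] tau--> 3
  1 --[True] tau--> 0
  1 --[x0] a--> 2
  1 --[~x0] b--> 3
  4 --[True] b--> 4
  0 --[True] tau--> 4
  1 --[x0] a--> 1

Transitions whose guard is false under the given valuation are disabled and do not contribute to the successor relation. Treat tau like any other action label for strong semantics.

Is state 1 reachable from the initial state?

After dropping false guards: 5 live edges.
depth 0: {0}
depth 1: {4}  now seen {0,4}
depth 2: {3}  now seen {0,3,4}
Reach set: {0,3,4}

Answer: UNREACHABLE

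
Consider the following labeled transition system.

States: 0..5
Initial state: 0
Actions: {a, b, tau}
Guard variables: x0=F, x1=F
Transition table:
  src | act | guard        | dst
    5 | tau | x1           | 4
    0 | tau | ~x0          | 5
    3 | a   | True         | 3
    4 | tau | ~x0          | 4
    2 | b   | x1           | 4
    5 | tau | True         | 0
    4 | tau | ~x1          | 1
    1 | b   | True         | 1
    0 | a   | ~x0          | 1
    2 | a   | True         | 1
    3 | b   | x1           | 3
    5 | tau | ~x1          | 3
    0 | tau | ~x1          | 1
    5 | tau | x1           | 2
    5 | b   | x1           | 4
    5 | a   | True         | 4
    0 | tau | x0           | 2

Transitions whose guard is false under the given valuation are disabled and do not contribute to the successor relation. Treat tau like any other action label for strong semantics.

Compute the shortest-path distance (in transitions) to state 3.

Layered search for 3:
  depth 0: {0}
  depth 1: {1,5}
  depth 2: {3,4}
3 enters at depth 2; path tau·tau

Answer: 2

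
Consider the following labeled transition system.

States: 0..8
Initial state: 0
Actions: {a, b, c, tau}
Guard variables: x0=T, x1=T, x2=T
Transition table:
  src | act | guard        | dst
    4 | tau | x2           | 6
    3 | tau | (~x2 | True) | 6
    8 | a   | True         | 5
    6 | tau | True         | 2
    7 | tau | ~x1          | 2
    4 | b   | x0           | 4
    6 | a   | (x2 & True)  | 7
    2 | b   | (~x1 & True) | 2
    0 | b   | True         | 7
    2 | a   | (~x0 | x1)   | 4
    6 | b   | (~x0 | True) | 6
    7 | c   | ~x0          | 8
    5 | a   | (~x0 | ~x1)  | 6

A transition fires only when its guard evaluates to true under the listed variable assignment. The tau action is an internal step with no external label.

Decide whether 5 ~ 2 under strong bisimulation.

Answer: NOT BISIMILAR

Working:
Bisimulation quotient by refinement:
  π0 = {{0,1,2,3,4,5,6,7,8}}
  π1 = {{0},{1,5,7},{2,8},{3},{4},{6}}
  π2 = {{0},{1,5,7},{2},{3},{4},{6},{8}}
7 equivalence class(es) (converged in 3)
[5]={1,5,7}  [2]={2}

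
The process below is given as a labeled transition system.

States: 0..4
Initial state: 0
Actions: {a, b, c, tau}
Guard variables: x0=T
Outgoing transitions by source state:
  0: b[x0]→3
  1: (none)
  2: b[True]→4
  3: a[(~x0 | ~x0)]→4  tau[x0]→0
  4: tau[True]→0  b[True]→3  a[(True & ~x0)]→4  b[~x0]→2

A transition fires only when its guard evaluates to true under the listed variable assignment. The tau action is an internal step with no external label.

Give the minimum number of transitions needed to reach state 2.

Answer: UNREACHABLE

Working:
Layered search for 2:
  L0 = {0}
  L1 = {3}
2 never appears.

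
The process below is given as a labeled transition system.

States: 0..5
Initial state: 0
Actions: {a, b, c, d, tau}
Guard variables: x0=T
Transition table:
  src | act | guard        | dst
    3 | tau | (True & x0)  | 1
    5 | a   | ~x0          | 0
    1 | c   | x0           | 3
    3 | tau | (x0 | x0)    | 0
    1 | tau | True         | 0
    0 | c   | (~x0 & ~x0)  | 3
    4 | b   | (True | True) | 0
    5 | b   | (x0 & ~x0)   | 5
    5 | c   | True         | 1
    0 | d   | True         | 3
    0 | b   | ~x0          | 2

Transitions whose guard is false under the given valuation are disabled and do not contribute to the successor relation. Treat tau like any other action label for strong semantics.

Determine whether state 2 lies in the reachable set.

Answer: UNREACHABLE

Analysis:
Guard filter leaves 7 enabled edge(s).
depth 0: {0}
depth 1: {3}  cumulative {0,3}
depth 2: {1}  cumulative {0,1,3}
Reach set: {0,1,3}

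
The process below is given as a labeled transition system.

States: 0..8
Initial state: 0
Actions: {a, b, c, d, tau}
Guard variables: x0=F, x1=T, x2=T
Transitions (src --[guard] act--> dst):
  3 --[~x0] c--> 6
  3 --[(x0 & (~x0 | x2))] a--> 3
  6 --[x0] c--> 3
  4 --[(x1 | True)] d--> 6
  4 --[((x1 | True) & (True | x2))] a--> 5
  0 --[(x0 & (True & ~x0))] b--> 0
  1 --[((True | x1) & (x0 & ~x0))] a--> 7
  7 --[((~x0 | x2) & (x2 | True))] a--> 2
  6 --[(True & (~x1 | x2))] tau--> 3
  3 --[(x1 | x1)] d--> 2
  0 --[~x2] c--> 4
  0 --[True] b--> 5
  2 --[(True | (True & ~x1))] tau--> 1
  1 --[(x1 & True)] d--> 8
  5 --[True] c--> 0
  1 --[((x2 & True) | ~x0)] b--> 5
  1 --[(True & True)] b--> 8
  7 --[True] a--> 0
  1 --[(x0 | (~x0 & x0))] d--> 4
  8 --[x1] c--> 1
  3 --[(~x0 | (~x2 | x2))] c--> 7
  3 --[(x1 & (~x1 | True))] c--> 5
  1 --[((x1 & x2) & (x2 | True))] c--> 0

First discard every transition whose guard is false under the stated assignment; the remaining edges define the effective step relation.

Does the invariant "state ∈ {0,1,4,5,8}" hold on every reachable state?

Safe = {0,1,4,5,8}
R = {0,5}
  0: ok
  5: ok

Answer: INVARIANT HOLDS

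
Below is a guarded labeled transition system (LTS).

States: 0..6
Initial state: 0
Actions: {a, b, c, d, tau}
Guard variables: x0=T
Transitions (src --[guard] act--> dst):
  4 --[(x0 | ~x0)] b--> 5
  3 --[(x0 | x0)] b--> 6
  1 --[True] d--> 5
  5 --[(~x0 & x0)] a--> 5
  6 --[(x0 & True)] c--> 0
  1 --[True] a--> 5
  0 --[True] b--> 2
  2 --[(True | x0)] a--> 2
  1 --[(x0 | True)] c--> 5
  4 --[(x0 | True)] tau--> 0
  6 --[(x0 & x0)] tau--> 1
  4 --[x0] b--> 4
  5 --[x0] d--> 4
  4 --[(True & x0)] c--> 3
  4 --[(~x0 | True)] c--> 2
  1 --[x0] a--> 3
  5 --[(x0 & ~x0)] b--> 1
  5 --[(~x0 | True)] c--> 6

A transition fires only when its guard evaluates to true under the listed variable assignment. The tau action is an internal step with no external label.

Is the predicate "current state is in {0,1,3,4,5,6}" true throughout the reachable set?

Inv-set: {0,1,3,4,5,6}
R = {0,2}
  0: ✓
  2: outside
witness against invariant: b → 2

Answer: INVARIANT VIOLATED at state 2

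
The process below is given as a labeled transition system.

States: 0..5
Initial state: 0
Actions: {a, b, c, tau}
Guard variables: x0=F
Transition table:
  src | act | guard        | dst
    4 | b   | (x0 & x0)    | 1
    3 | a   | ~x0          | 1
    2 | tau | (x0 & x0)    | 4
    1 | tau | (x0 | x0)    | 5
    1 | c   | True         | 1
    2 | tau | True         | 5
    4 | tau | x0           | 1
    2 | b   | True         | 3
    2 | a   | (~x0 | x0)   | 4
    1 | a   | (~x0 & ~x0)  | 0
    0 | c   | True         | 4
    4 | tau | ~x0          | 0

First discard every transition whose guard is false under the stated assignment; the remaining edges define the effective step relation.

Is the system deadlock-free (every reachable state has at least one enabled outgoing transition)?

Reachable = {0,4}
  0: c→4  [deg 1]
  4: tau→0  [deg 1]

Answer: DEADLOCK-FREE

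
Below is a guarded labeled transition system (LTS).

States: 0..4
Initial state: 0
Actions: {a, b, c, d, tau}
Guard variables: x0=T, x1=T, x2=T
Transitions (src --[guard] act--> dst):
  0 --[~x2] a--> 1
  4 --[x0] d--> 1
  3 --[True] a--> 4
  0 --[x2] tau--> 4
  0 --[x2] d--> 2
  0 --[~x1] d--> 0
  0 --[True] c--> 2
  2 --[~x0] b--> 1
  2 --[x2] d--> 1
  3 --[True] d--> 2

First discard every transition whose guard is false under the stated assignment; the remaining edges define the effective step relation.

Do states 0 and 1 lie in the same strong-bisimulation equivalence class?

Bisimulation quotient by refinement:
  π0 = {{0,1,2,3,4}}
  π1 = {{0},{1},{2,4},{3}}
4 equivalence class(es) (converged in 2)
0∈{0}, 1∈{1}

Answer: NOT BISIMILAR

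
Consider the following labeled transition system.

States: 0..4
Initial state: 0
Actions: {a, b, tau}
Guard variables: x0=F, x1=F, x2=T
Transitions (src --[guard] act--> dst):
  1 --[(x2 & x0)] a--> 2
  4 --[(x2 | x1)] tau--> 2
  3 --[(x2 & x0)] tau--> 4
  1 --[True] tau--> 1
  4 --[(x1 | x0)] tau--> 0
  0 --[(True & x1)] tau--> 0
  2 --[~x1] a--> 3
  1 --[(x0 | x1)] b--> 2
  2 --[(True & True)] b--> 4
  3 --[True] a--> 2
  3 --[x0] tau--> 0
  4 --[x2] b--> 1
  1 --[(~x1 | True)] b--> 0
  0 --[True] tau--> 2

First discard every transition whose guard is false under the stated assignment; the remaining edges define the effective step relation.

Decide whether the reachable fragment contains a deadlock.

Answer: DEADLOCK-FREE

Analysis:
Reach set: {0,1,2,3,4}
  0: tau→2  [deg 1]
  1: b→0  tau→1  [deg 2]
  2: a→3  b→4  [deg 2]
  3: a→2  [deg 1]
  4: b→1  tau→2  [deg 2]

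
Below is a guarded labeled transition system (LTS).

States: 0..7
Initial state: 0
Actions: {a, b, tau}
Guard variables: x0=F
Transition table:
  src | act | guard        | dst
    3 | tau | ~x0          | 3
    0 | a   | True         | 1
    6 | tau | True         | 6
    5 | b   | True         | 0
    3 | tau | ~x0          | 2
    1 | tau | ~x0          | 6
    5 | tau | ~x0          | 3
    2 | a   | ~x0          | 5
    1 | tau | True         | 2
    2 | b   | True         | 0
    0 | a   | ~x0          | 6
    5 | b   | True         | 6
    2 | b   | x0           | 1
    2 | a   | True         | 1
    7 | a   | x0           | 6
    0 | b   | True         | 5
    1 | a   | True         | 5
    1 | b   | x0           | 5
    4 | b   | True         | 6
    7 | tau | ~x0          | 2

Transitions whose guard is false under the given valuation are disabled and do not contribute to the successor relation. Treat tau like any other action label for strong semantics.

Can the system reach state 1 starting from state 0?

17 transition(s) survive guard evaluation.
Layer 0: {0}
Layer 1: {1,5,6}  now seen {0,1,5,6}
Layer 2: {2,3}  now seen {0,1,2,3,5,6}
Reachable = {0,1,2,3,5,6}
witness 1: a

Answer: REACHABLE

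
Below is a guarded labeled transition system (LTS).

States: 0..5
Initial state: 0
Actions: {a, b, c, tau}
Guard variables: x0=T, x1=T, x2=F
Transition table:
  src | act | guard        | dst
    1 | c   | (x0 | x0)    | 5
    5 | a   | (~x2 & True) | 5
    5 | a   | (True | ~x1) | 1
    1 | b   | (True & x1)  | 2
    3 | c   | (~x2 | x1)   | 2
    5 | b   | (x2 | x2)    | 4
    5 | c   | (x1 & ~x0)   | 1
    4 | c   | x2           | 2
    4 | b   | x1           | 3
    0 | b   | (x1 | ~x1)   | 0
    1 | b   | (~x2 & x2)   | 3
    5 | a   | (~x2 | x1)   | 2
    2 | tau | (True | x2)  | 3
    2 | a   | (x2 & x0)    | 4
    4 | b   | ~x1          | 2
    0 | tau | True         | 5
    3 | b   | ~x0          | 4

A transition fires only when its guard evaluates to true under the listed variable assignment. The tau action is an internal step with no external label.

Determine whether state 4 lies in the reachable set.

Guard filter leaves 10 enabled edge(s).
depth 0: {0}
depth 1: {5}  now seen {0,5}
depth 2: {1,2}  now seen {0,1,2,5}
depth 3: {3}  now seen {0,1,2,3,5}
R = {0,1,2,3,5}

Answer: UNREACHABLE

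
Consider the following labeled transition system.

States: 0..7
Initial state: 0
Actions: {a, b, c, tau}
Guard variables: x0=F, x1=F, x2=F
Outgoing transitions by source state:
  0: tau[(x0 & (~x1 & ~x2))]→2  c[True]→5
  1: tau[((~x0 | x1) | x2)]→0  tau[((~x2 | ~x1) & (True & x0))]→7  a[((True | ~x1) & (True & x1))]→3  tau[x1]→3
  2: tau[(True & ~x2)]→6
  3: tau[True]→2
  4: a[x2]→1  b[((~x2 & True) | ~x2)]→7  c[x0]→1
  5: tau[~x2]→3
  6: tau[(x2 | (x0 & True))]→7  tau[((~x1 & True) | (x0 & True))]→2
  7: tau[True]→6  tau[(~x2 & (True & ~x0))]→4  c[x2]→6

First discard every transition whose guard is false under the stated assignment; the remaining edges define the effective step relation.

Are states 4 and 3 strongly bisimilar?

Refine partition for ~:
  P[0] = {{0,1,2,3,4,5,6,7}}
  P[1] = {{0},{1,2,3,5,6,7},{4}}
  P[2] = {{0},{1},{2,3,5,6},{4},{7}}
Fixed point at round 3; 5 class(es).
class of 4: {4}; class of 3: {2,3,5,6}

Answer: NOT BISIMILAR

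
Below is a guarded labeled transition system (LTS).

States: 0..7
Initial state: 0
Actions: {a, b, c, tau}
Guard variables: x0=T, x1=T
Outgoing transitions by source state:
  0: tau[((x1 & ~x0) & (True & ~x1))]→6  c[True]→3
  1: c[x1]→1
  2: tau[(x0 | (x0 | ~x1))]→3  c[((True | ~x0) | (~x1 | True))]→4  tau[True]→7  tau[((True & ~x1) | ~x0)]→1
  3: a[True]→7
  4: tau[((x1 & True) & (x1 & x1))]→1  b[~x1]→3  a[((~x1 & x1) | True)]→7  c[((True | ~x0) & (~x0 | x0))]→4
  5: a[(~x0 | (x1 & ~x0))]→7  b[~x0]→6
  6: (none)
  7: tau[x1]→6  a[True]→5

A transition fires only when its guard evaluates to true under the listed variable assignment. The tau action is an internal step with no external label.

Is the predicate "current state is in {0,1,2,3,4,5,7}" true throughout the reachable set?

Answer: INVARIANT VIOLATED at state 6

Working:
Safe = {0,1,2,3,4,5,7}
Reach set: {0,3,5,6,7}
  0: safe
  3: safe
  5: safe
  6: VIOLATES
  7: safe
counterexample path to 6: c·a·tau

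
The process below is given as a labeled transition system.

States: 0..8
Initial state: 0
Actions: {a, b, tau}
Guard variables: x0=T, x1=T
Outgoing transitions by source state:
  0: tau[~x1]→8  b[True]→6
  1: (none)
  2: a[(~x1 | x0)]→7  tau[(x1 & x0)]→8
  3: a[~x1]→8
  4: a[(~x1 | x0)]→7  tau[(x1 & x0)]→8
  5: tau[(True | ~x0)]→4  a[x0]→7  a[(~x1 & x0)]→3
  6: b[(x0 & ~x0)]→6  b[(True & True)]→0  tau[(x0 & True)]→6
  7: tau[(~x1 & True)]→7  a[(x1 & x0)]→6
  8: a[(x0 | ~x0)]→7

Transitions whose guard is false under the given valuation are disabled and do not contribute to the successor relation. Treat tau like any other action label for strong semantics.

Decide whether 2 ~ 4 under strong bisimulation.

Answer: BISIMILAR

Trace:
Compute ~ classes (split until stable):
  P[0] = {{0,1,2,3,4,5,6,7,8}}
  P[1] = {{0},{1,3},{2,4,5},{6},{7,8}}
  P[2] = {{0},{1,3},{2,4},{5},{6},{7},{8}}
stable after 3 split(s): 7 block(s)
2∈{2,4}, 4∈{2,4}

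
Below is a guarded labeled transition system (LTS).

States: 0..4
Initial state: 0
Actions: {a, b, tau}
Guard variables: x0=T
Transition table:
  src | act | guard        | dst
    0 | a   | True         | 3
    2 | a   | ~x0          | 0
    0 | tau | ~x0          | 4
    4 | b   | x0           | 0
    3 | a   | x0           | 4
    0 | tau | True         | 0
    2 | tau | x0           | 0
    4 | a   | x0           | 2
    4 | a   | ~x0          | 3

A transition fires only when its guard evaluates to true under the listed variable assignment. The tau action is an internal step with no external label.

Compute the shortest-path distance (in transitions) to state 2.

Answer: 3

Trace:
Breadth-first toward 2:
  Layer 0: {0}
  Layer 1: {3}
  Layer 2: {4}
  Layer 3: {2}
first hit 2 at d=3 via a·a·a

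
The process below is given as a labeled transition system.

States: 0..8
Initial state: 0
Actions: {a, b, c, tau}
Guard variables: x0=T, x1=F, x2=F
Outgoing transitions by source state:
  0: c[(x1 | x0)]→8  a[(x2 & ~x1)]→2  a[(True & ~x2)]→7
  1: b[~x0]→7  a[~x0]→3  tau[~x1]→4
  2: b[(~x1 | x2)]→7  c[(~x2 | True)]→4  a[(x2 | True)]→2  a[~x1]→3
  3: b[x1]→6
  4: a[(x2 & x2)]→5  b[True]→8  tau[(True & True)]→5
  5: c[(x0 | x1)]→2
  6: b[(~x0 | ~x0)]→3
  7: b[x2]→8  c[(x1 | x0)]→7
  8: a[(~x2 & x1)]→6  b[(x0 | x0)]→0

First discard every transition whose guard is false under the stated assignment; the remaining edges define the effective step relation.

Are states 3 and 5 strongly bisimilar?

Bisimulation quotient by refinement:
  π0 = {{0,1,2,3,4,5,6,7,8}}
  π1 = {{0},{1},{2},{3,6},{4},{5,7},{8}}
  π2 = {{0},{1},{2},{3,6},{4},{5},{7},{8}}
stable after 3 split(s): 8 block(s)
class of 3: {3,6}; class of 5: {5}

Answer: NOT BISIMILAR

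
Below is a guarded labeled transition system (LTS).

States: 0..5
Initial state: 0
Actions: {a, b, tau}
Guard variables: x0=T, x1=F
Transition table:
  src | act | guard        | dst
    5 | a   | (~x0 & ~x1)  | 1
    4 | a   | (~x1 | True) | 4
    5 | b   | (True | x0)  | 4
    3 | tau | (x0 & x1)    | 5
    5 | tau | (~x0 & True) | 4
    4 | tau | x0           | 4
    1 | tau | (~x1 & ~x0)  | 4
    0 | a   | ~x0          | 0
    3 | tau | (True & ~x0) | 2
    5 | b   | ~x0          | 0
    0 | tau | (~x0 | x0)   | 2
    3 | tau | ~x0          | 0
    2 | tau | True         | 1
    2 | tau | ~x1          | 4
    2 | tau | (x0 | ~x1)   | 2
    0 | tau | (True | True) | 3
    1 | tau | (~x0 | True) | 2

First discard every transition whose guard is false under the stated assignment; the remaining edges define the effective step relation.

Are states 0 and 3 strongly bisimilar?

Bisimulation quotient by refinement:
  round 0: {{0,1,2,3,4,5}}
  round 1: {{0,1,2},{3},{4},{5}}
  round 2: {{0},{1},{2},{3},{4},{5}}
stable after 3 split(s): 6 block(s)
class of 0: {0}; class of 3: {3}

Answer: NOT BISIMILAR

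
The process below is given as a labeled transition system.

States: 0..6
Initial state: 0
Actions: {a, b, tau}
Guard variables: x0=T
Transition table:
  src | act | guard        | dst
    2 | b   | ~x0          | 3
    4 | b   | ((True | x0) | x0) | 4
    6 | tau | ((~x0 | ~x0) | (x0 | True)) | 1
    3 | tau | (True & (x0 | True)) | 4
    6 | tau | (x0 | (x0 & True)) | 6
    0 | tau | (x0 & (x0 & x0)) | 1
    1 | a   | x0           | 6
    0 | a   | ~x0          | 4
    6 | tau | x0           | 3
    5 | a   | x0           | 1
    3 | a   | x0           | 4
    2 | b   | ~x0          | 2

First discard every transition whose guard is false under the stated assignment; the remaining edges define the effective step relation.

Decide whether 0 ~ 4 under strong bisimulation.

Compute ~ classes (split until stable):
  round 0: {{0,1,2,3,4,5,6}}
  round 1: {{0,6},{1,5},{2},{3},{4}}
  round 2: {{0},{1},{2},{3},{4},{5},{6}}
7 equivalence class(es) (converged in 3)
0∈{0}, 4∈{4}

Answer: NOT BISIMILAR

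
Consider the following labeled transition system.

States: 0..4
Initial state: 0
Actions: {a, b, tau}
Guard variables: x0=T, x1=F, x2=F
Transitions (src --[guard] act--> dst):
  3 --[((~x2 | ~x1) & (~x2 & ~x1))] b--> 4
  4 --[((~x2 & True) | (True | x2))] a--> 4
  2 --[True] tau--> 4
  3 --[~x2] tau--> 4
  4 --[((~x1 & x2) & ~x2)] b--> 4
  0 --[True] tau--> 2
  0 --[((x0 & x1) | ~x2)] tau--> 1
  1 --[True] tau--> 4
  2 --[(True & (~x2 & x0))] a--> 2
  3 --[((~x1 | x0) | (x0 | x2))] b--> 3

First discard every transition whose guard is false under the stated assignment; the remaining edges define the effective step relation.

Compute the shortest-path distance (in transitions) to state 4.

Layered search for 4:
  depth 0: {0}
  depth 1: {1,2}
  depth 2: {4}
first hit 4 at d=2 via tau·tau

Answer: 2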